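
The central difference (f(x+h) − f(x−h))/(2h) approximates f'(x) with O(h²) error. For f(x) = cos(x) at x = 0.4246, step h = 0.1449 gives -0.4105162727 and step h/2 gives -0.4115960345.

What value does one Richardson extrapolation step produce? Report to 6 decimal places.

Method order is 2; weight 2^2 = 4.
Weighted: (-1.6463841380) − (-0.4105162727) = -1.2358678653
(4*(-0.4115960345) − (-0.4105162727))/(4 − 1) = -0.4119559551
Shift from A(h/2): −0.0003599206.

-0.411956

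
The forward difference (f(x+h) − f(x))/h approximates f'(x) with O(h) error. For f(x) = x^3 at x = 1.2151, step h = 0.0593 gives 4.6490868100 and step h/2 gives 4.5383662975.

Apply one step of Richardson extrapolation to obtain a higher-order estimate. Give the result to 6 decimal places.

4.427646

The method has order 1: 2^1 = 2.
A(h/2) − A(h) = 4.5383662975 − 4.6490868100 = -0.1107205125
Divide by 2^1 − 1 = 1: (-0.1107205125)/1 = -0.1107205125
R = 4.5383662975 − 0.1107205125 = 4.4276457850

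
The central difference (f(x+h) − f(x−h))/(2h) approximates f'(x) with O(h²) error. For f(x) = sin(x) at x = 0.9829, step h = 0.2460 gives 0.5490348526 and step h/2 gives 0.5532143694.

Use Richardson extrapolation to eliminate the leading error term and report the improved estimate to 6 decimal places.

0.554608

Error is O(h^2); halving h shrinks it by 2^2 = 4.
Weighted: 2.2128574776 − 0.5490348526 = 1.6638226250
Divide by 2^2 − 1 = 3.
1.6638226250 ÷ 3 = 0.5546075417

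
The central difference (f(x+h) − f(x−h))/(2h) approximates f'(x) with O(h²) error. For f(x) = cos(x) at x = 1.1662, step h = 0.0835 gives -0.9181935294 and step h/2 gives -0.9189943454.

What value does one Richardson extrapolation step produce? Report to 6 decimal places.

Method order is 2; weight 2^2 = 4.
4×(-0.9189943454) = -3.6759773816; subtract (-0.9181935294) → -2.7577838522
Divide by 2^2 − 1 = 3.
R = (-2.7577838522)/3 = -0.9192612841
Gap between inputs: 8.008e-04; correction applied: −0.0002669387.

-0.919261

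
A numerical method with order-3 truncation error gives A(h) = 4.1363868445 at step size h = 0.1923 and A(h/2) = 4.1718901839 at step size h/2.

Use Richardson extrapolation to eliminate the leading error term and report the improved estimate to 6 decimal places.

Error is O(h^3); halving h shrinks it by 2^3 = 8.
A(h/2) − A(h) = 4.1718901839 − 4.1363868445 = 0.0355033394
Divide by 2^3 − 1 = 7: 0.0355033394/7 = 0.0050719056
R = 4.1718901839 + 0.0050719056 = 4.1769620895
Correction |R − A(h/2)| = 5.072e-03; gap |A(h/2) − A(h)| = 3.550e-02.

4.176962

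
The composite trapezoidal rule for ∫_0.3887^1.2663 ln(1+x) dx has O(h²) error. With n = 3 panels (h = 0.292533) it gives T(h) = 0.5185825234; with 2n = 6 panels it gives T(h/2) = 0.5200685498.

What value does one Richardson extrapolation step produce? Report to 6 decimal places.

r = 2: numerator weight 4, denominator 3.
4×0.5200685498 = 2.0802741992; subtract 0.5185825234 → 1.5616916758
Divide by 2^2 − 1 = 3.
R = 1.5616916758/3 = 0.5205638919
Correction |R − A(h/2)| = 4.953e-04; gap |A(h/2) − A(h)| = 1.486e-03.

0.520564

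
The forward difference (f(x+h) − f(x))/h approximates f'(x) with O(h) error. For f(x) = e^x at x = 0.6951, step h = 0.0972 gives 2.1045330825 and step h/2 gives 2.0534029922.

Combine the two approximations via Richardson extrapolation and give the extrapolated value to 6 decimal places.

r = 1, so 2^r = 2.
Weighted: 4.1068059844 − 2.1045330825 = 2.0022729019
Denominator 2 − 1 = 1.
R = 2.0022729019/1 = 2.0022729019

2.002273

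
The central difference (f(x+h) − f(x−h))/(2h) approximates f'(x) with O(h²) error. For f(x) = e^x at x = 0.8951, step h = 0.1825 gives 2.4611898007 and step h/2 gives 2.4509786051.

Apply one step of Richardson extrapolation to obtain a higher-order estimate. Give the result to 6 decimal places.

Method order is 2; weight 2^2 = 4.
2^2*A(h/2) = 9.8039144204; minus A(h) gives 7.3427246197.
R = 7.3427246197/3 = 2.4475748732

2.447575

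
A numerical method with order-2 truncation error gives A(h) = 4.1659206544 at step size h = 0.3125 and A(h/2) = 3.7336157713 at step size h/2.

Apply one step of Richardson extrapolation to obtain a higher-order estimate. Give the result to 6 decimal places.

3.589514

Order 2 gives 2^r = 4 and 2^r − 1 = 3.
4×3.7336157713 − 4.1659206544 = 10.7685424308
Divide by 2^2 − 1 = 3.
So the Richardson estimate is 3.5895141436.
Gap between inputs: 4.323e-01; correction applied: −0.1441016277.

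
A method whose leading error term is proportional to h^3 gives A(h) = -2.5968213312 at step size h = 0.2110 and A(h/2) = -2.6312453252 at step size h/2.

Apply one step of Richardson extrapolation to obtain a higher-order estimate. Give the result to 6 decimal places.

-2.636163

Leading term ∝ h^3; use weight 8 = 2^3.
Top: 8(-2.6312453252) − (-2.5968213312) = -18.4531412704
Denominator 8 − 1 = 7.
R = (-18.4531412704)/7 = -2.6361630386
Shift from A(h/2): −0.0049177134.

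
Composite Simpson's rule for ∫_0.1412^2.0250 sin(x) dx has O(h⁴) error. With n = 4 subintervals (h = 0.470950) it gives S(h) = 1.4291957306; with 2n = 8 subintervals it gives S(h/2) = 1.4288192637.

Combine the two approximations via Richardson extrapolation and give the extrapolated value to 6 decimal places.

1.428794

Method order is 4; weight 2^4 = 16.
Top: 16(1.4288192637) − (1.4291957306) = 21.4319124886
Divide by 2^4 − 1 = 15.
So the Richardson estimate is 1.4287941659.
Shift from A(h/2): −0.0000250978.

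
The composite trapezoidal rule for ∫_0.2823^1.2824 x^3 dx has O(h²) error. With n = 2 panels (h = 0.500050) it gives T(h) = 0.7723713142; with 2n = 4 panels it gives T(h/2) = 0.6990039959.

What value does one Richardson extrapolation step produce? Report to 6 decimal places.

0.674548

Method order is 2; weight 2^2 = 4.
A(h/2) − A(h) = 0.6990039959 − 0.7723713142 = -0.0733673183
Divide by 2^2 − 1 = 3: (-0.0733673183)/3 = -0.0244557728
R = A(h/2) + (A(h/2) − A(h))/3 = 0.6990039959 − 0.0244557728 = 0.6745482231
Correction |R − A(h/2)| = 2.446e-02; gap |A(h/2) − A(h)| = 7.337e-02.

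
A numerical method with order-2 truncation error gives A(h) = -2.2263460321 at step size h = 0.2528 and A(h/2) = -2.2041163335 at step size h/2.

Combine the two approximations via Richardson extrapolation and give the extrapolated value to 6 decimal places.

Leading term ∝ h^2; use weight 4 = 2^2.
4×(-2.2041163335) − (-2.2263460321) = -6.5901193019
Extrapolated: (-6.5901193019) / 3 = -2.1967064340
Shift from A(h/2): +0.0074098995.

-2.196706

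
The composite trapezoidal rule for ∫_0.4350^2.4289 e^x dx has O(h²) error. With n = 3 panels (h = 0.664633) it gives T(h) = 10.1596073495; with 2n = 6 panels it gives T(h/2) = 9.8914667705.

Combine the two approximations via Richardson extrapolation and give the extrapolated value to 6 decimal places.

9.802087

With r = 2 the leading error scales as h^2, so the weight is 2^2 = 4.
4 × 9.8914667705 − 10.1596073495 = 29.4062597325
(4 × 9.8914667705 − 10.1596073495)/(4 − 1) = 9.8020865775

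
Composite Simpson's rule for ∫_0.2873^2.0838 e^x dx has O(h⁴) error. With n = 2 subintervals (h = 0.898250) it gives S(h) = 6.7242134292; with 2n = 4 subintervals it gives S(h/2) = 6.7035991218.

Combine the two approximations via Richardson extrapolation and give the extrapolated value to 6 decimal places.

Leading term ∝ h^4; use weight 16 = 2^4.
Numerator 16·A(h/2) − A(h) = 16·6.7035991218 − 6.7242134292 = 100.5333725196
Denominator 16 − 1 = 15.
So the Richardson estimate is 6.7022248346.
Gap between inputs: 2.061e-02; correction applied: −0.0013742872.

6.702225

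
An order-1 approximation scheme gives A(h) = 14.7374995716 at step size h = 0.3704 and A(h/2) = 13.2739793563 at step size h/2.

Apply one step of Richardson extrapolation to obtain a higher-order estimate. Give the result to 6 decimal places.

Leading term ∝ h^1; use weight 2 = 2^1.
Weighted: 26.5479587126 − 14.7374995716 = 11.8104591410
Denominator 2 − 1 = 1.
11.8104591410 ÷ 1 = 11.8104591410
Shift from A(h/2): −1.4635202153.

11.810459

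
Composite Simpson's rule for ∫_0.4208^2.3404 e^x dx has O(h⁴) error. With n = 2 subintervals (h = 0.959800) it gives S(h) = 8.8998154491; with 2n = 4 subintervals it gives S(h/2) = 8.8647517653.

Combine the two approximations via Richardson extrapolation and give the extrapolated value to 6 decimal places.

Order 4 gives 2^r = 16 and 2^r − 1 = 15.
Weighted: 141.8360282448 − 8.8998154491 = 132.9362127957
(16·8.8647517653 − 8.8998154491)/(16 − 1) = 8.8624141864

8.862414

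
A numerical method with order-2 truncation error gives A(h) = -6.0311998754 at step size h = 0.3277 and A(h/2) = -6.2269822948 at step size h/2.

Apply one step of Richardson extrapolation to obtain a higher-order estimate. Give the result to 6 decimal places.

Leading term ∝ h^2; use weight 4 = 2^2.
Top: 4(-6.2269822948) − (-6.0311998754) = -18.8767293038
Divide by 2^2 − 1 = 3.
(4·(-6.2269822948) − (-6.0311998754))/(4 − 1) = -6.2922431013

-6.292243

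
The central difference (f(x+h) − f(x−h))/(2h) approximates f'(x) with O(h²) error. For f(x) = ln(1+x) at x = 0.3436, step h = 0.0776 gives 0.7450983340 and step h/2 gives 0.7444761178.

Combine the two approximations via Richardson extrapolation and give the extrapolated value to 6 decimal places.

0.744269

Order 2 gives 2^r = 4 and 2^r − 1 = 3.
4*0.7444761178 = 2.9779044712; 2.9779044712 − 0.7450983340 = 2.2328061372
Divide by 2^2 − 1 = 3.
2.2328061372 ÷ 3 = 0.7442687124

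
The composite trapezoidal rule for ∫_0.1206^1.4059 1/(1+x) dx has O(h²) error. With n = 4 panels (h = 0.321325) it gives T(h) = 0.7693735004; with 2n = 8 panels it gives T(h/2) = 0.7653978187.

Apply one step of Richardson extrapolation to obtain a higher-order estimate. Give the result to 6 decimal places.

Error is O(h^2); halving h shrinks it by 2^2 = 4.
4 × 0.7653978187 = 3.0615912748; subtract 0.7693735004 → 2.2922177744
(4 × 0.7653978187 − 0.7693735004)/(4 − 1) = 0.7640725915

0.764073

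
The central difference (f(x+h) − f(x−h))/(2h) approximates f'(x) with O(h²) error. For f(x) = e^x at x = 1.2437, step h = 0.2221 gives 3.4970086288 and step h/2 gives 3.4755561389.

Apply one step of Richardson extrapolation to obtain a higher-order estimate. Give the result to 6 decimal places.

3.468405

The method has order 2: 2^2 = 4.
Weighted: 13.9022245556 − 3.4970086288 = 10.4052159268
Divide by 2^2 − 1 = 3.
Extrapolated: 10.4052159268 / 3 = 3.4684053089
Correction |R − A(h/2)| = 7.151e-03; gap |A(h/2) − A(h)| = 2.145e-02.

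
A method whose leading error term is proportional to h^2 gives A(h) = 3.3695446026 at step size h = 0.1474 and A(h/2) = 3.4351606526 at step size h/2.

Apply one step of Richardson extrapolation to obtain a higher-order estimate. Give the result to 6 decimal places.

r = 2: numerator weight 4, denominator 3.
2^2*A(h/2) = 13.7406426104; minus A(h) gives 10.3710980078.
Denominator 4 − 1 = 3.
R = 10.3710980078/3 = 3.4570326693

3.457033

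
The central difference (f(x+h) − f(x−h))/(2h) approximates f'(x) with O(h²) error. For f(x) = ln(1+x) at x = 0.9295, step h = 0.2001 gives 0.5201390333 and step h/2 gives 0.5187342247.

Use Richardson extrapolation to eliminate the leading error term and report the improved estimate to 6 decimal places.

0.518266

r = 2: numerator weight 4, denominator 3.
A(h/2) − A(h) = 0.5187342247 − 0.5201390333 = -0.0014048086
Divide by 2^2 − 1 = 3: (-0.0014048086)/3 = -0.0004682695
R = 0.5187342247 − 0.0004682695 = 0.5182659552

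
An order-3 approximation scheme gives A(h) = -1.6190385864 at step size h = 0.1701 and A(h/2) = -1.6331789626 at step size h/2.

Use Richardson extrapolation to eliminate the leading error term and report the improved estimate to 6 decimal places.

-1.635199

r = 3: numerator weight 8, denominator 7.
Weighted: (-13.0654317008) − (-1.6190385864) = -11.4463931144
(-11.4463931144) ÷ 7 = -1.6351990163
Gap between inputs: 1.414e-02; correction applied: −0.0020200537.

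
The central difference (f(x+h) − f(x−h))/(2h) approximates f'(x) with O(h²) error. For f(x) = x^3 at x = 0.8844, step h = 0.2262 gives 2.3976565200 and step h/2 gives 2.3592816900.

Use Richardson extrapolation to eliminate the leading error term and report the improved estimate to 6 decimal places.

Error is O(h^2); halving h shrinks it by 2^2 = 4.
Weighted: 9.4371267600 − 2.3976565200 = 7.0394702400
Divide by 2^2 − 1 = 3.
Extrapolated: 7.0394702400 / 3 = 2.3464900800
Shift from A(h/2): −0.0127916100.

2.346490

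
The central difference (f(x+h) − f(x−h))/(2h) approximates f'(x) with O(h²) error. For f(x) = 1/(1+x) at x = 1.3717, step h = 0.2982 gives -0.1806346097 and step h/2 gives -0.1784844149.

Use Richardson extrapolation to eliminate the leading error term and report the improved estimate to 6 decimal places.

-0.177768

r = 2: numerator weight 4, denominator 3.
4 × (-0.1784844149) = -0.7139376596; subtract (-0.1806346097) → -0.5333030499
Denominator 4 − 1 = 3.
R = (-0.5333030499)/3 = -0.1777676833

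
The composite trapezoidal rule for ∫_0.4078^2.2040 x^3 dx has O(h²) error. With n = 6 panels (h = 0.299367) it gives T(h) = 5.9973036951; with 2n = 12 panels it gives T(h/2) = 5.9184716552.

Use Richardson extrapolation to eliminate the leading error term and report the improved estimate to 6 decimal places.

5.892194

Leading term ∝ h^2; use weight 4 = 2^2.
Top: 4(5.9184716552) − (5.9973036951) = 17.6765829257
Denominator 4 − 1 = 3.
(4×5.9184716552 − 5.9973036951)/(4 − 1) = 5.8921943086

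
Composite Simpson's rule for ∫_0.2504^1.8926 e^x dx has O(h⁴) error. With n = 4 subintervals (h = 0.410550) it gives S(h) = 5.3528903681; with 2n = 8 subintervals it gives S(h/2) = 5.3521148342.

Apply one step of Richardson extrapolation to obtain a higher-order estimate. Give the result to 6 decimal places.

5.352063

Method order is 4; weight 2^4 = 16.
A(h/2) − A(h) = 5.3521148342 − 5.3528903681 = -0.0007755339
Divide by 2^4 − 1 = 15: (-0.0007755339)/15 = -0.0000517023
R = 5.3521148342 − 0.0000517023 = 5.3520631319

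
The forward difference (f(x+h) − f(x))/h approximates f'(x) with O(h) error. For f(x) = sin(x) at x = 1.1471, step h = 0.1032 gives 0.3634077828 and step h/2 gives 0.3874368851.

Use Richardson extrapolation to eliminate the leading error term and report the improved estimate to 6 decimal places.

r = 1: numerator weight 2, denominator 1.
Top: 2(0.3874368851) − (0.3634077828) = 0.4114659874
Denominator 2 − 1 = 1.
Extrapolated: 0.4114659874 / 1 = 0.4114659874
Shift from A(h/2): +0.0240291023.

0.411466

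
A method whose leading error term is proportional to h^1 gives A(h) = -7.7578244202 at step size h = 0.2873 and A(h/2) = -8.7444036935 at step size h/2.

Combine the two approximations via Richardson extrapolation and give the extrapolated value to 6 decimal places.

-9.730983

The method has order 1: 2^1 = 2.
Top: 2(-8.7444036935) − (-7.7578244202) = -9.7309829668
Divide by 2^1 − 1 = 1.
Result: -9.7309829668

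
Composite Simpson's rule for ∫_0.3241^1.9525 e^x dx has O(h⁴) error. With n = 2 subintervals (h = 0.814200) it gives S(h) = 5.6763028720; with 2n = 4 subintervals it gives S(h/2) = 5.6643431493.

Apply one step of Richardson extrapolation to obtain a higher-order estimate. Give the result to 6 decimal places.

The method has order 4: 2^4 = 16.
16 × 5.6643431493 = 90.6294903888; 90.6294903888 − 5.6763028720 = 84.9531875168
Denominator 16 − 1 = 15.
(16 × 5.6643431493 − 5.6763028720)/(16 − 1) = 5.6635458345
Correction |R − A(h/2)| = 7.973e-04; gap |A(h/2) − A(h)| = 1.196e-02.

5.663546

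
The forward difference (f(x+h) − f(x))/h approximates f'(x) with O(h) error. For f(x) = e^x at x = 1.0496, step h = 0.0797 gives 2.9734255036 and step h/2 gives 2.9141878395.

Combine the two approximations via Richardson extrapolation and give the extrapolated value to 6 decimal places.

Error is O(h^1); halving h shrinks it by 2^1 = 2.
Numerator 2×A(h/2) − A(h) = 2×2.9141878395 − 2.9734255036 = 2.8549501754
Extrapolated: 2.8549501754 / 1 = 2.8549501754

2.854950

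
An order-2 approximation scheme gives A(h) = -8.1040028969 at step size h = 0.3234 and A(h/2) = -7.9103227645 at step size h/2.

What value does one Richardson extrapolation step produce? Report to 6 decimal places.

-7.845763

r = 2: numerator weight 4, denominator 3.
4*(-7.9103227645) = -31.6412910580; subtract (-8.1040028969) → -23.5372881611
Divide by 2^2 − 1 = 3.
(4*(-7.9103227645) − (-8.1040028969))/(4 − 1) = -7.8457627204
Gap between inputs: 1.937e-01; correction applied: +0.0645600441.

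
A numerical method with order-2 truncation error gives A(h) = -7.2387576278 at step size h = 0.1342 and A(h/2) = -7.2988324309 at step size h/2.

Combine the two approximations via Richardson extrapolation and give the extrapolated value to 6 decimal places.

r = 2, so 2^r = 4.
Weighted: (-29.1953297236) − (-7.2387576278) = -21.9565720958
(-21.9565720958) ÷ 3 = -7.3188573653

-7.318857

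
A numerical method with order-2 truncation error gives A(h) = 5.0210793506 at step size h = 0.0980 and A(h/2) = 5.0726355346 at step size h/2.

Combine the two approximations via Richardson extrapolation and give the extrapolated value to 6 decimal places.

With r = 2 the leading error scales as h^2, so the weight is 2^2 = 4.
4*5.0726355346 = 20.2905421384; 20.2905421384 − 5.0210793506 = 15.2694627878
(4*5.0726355346 − 5.0210793506)/(4 − 1) = 5.0898209293

5.089821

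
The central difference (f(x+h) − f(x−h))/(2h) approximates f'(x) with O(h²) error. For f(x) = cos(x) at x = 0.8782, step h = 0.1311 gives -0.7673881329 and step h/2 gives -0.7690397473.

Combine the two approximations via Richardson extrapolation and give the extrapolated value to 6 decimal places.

-0.769590

Error is O(h^2); halving h shrinks it by 2^2 = 4.
Weighted: (-3.0761589892) − (-0.7673881329) = -2.3087708563
R = (-2.3087708563)/3 = -0.7695902854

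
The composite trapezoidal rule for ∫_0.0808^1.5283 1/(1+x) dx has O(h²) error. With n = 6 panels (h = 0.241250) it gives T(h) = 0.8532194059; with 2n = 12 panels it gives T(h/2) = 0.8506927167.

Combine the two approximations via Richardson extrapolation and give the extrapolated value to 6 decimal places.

Leading term ∝ h^2; use weight 4 = 2^2.
4·0.8506927167 − 0.8532194059 = 2.5495514609
Extrapolated: 2.5495514609 / 3 = 0.8498504870

0.849850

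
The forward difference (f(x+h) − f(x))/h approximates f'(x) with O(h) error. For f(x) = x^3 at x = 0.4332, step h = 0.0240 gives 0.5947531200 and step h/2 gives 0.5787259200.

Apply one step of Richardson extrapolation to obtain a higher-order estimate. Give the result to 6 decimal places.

The method has order 1: 2^1 = 2.
Difference of the inputs: 0.5787259200 − 0.5947531200 = -0.0160272000
Correction (A(h/2) − A(h))/(2 − 1) = (-0.0160272000)/1 = -0.0160272000
R = 0.5787259200 − 0.0160272000 = 0.5626987200
Correction |R − A(h/2)| = 1.603e-02; gap |A(h/2) − A(h)| = 1.603e-02.

0.562699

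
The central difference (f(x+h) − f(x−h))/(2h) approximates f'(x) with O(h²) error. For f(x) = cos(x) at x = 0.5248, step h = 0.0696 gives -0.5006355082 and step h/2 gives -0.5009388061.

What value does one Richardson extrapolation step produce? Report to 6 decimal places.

-0.501040

r = 2, so 2^r = 4.
4*(-0.5009388061) = -2.0037552244; subtract (-0.5006355082) → -1.5031197162
Divide by 2^2 − 1 = 3.
R = (-1.5031197162)/3 = -0.5010399054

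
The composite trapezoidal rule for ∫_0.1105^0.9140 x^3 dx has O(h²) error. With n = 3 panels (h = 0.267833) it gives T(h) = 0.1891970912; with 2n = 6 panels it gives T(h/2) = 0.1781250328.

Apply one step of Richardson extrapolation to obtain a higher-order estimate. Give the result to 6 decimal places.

0.174434

Error is O(h^2); halving h shrinks it by 2^2 = 4.
4·0.1781250328 = 0.7125001312; 0.7125001312 − 0.1891970912 = 0.5233030400
R = 0.5233030400/3 = 0.1744343467
Shift from A(h/2): −0.0036906861.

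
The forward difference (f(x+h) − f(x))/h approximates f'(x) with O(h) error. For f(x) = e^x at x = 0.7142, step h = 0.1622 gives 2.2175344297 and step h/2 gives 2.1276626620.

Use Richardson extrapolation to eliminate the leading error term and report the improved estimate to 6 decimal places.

2.037791

Order 1 gives 2^r = 2 and 2^r − 1 = 1.
Weighted: 4.2553253240 − 2.2175344297 = 2.0377908943
Divide by 2^1 − 1 = 1.
So the Richardson estimate is 2.0377908943.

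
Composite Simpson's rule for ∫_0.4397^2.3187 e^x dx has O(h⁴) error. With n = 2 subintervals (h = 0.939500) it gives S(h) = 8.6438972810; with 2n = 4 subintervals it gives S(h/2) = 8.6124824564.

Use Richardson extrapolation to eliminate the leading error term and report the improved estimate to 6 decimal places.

8.610388

With r = 4 the leading error scales as h^4, so the weight is 2^4 = 16.
16*8.6124824564 − 8.6438972810 = 129.1558220214
R = 129.1558220214/15 = 8.6103881348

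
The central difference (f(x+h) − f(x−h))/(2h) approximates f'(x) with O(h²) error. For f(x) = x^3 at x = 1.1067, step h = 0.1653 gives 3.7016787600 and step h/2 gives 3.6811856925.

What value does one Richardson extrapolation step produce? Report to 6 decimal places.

Order 2 gives 2^r = 4 and 2^r − 1 = 3.
Difference of the inputs: 3.6811856925 − 3.7016787600 = -0.0204930675
Divide by 2^2 − 1 = 3: (-0.0204930675)/3 = -0.0068310225
R = 3.6811856925 − 0.0068310225 = 3.6743546700
Correction |R − A(h/2)| = 6.831e-03; gap |A(h/2) − A(h)| = 2.049e-02.

3.674355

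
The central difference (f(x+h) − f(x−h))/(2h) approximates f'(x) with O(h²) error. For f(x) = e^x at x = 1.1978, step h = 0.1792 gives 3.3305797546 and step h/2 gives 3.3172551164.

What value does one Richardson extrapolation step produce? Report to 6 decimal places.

3.312814

The method has order 2: 2^2 = 4.
A(h/2) − A(h) = 3.3172551164 − 3.3305797546 = -0.0133246382
Divide by 2^2 − 1 = 3: (-0.0133246382)/3 = -0.0044415461
R = A(h/2) + (A(h/2) − A(h))/3 = 3.3172551164 − 0.0044415461 = 3.3128135703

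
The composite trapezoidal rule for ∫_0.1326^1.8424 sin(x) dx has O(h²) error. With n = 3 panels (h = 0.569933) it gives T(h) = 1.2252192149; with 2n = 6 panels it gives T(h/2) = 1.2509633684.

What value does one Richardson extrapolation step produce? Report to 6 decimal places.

1.259545

Leading term ∝ h^2; use weight 4 = 2^2.
Numerator 4*A(h/2) − A(h) = 4*1.2509633684 − 1.2252192149 = 3.7786342587
Divide by 2^2 − 1 = 3.
Result: 1.2595447529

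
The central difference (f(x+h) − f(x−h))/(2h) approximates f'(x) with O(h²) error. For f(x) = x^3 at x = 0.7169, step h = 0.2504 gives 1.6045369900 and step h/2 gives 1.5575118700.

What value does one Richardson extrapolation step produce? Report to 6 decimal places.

1.541837

Leading term ∝ h^2; use weight 4 = 2^2.
A(h/2) − A(h) = 1.5575118700 − 1.6045369900 = -0.0470251200
Correction (A(h/2) − A(h))/(4 − 1) = (-0.0470251200)/3 = -0.0156750400
R = A(h/2) + (A(h/2) − A(h))/3 = 1.5575118700 − 0.0156750400 = 1.5418368300
Correction |R − A(h/2)| = 1.568e-02; gap |A(h/2) − A(h)| = 4.703e-02.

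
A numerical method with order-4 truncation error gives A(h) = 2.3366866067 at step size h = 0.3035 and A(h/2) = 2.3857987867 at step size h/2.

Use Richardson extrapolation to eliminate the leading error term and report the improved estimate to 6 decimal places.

Order 4 gives 2^r = 16 and 2^r − 1 = 15.
16×2.3857987867 = 38.1727805872; subtract 2.3366866067 → 35.8360939805
(16×2.3857987867 − 2.3366866067)/(16 − 1) = 2.3890729320
Shift from A(h/2): +0.0032741453.

2.389073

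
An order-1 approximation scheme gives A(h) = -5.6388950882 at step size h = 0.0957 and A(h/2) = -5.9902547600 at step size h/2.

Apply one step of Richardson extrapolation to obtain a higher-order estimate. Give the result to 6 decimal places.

r = 1: numerator weight 2, denominator 1.
Weighted: (-11.9805095200) − (-5.6388950882) = -6.3416144318
Extrapolated: (-6.3416144318) / 1 = -6.3416144318

-6.341614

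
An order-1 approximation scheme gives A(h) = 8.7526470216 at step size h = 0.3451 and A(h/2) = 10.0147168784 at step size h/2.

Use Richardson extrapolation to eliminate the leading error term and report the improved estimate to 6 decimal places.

With r = 1 the leading error scales as h^1, so the weight is 2^1 = 2.
Top: 2(10.0147168784) − (8.7526470216) = 11.2767867352
(2*10.0147168784 − 8.7526470216)/(2 − 1) = 11.2767867352

11.276787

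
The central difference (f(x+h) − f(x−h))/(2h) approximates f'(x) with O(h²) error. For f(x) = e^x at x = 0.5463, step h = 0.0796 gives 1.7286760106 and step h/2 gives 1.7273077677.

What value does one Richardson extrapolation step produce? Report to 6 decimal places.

1.726852

r = 2, so 2^r = 4.
Numerator 4×A(h/2) − A(h) = 4×1.7273077677 − 1.7286760106 = 5.1805550602
Denominator 4 − 1 = 3.
5.1805550602 ÷ 3 = 1.7268516867
Gap between inputs: 1.368e-03; correction applied: −0.0004560810.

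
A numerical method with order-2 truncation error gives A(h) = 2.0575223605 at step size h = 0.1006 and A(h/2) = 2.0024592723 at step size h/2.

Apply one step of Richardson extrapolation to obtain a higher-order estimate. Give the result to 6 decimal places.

Leading term ∝ h^2; use weight 4 = 2^2.
4·2.0024592723 = 8.0098370892; 8.0098370892 − 2.0575223605 = 5.9523147287
(4·2.0024592723 − 2.0575223605)/(4 − 1) = 1.9841049096
Correction |R − A(h/2)| = 1.835e-02; gap |A(h/2) − A(h)| = 5.506e-02.

1.984105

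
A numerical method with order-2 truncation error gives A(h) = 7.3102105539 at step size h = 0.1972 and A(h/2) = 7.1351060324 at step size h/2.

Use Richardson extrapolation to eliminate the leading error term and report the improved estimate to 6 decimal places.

7.076738

With r = 2 the leading error scales as h^2, so the weight is 2^2 = 4.
A(h/2) − A(h) = 7.1351060324 − 7.3102105539 = -0.1751045215
Divide by 2^2 − 1 = 3: (-0.1751045215)/3 = -0.0583681738
R = A(h/2) + (A(h/2) − A(h))/3 = 7.1351060324 − 0.0583681738 = 7.0767378586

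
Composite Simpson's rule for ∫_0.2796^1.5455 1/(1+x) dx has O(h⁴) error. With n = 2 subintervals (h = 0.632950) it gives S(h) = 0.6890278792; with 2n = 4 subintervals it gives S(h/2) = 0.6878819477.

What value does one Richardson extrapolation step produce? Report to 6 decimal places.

Leading term ∝ h^4; use weight 16 = 2^4.
Weighted: 11.0061111632 − 0.6890278792 = 10.3170832840
Extrapolated: 10.3170832840 / 15 = 0.6878055523
Correction |R − A(h/2)| = 7.640e-05; gap |A(h/2) − A(h)| = 1.146e-03.

0.687806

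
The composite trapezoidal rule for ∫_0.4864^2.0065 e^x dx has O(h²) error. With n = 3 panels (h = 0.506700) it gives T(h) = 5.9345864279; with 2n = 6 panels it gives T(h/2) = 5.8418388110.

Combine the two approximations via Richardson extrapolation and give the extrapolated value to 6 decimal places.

Leading term ∝ h^2; use weight 4 = 2^2.
Top: 4(5.8418388110) − (5.9345864279) = 17.4327688161
Divide by 2^2 − 1 = 3.
R = 17.4327688161/3 = 5.8109229387

5.810923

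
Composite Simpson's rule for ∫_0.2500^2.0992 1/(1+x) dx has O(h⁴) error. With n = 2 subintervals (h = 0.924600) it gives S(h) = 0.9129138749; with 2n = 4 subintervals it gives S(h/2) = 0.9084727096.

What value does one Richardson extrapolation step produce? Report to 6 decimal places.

Leading term ∝ h^4; use weight 16 = 2^4.
Numerator 16 × A(h/2) − A(h) = 16 × 0.9084727096 − 0.9129138749 = 13.6226494787
Divide by 2^4 − 1 = 15.
Extrapolated: 13.6226494787 / 15 = 0.9081766319
Correction |R − A(h/2)| = 2.961e-04; gap |A(h/2) − A(h)| = 4.441e-03.

0.908177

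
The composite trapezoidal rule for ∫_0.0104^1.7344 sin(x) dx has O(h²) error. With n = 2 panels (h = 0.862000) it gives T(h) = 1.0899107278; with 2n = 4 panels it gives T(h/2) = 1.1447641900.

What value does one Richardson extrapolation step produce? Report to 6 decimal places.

The method has order 2: 2^2 = 4.
2^2·A(h/2) = 4.5790567600; minus A(h) gives 3.4891460322.
Extrapolated: 3.4891460322 / 3 = 1.1630486774

1.163049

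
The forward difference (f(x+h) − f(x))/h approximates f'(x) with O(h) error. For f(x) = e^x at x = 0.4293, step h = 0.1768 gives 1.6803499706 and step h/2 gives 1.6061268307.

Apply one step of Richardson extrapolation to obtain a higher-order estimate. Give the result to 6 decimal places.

Leading term ∝ h^1; use weight 2 = 2^1.
Numerator 2 × A(h/2) − A(h) = 2 × 1.6061268307 − 1.6803499706 = 1.5319036908
(2 × 1.6061268307 − 1.6803499706)/(2 − 1) = 1.5319036908

1.531904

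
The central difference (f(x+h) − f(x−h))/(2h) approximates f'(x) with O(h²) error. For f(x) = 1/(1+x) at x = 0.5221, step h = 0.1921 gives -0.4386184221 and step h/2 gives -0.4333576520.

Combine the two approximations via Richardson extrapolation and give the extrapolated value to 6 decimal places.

-0.431604

Order 2 gives 2^r = 4 and 2^r − 1 = 3.
2^2 × A(h/2) = -1.7334306080; minus A(h) gives -1.2948121859.
Divide by 2^2 − 1 = 3.
Extrapolated: (-1.2948121859) / 3 = -0.4316040620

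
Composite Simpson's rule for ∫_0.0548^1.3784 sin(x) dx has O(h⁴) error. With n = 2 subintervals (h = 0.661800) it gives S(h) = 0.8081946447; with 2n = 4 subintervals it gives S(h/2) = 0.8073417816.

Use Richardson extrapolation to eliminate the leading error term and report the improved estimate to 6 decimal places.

0.807285

The method has order 4: 2^4 = 16.
2^4 × A(h/2) = 12.9174685056; minus A(h) gives 12.1092738609.
Divide by 2^4 − 1 = 15.
Result: 0.8072849241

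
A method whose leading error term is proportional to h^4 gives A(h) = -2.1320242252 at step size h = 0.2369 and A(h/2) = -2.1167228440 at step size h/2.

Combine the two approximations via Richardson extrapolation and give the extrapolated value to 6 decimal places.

-2.115703

The method has order 4: 2^4 = 16.
16*(-2.1167228440) − (-2.1320242252) = -31.7355412788
Divide by 2^4 − 1 = 15.
Extrapolated: (-31.7355412788) / 15 = -2.1157027519
Correction |R − A(h/2)| = 1.020e-03; gap |A(h/2) − A(h)| = 1.530e-02.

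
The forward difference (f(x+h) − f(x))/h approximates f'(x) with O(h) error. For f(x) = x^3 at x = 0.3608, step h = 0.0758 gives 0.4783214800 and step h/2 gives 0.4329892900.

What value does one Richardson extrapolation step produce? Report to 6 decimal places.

0.387657

Leading term ∝ h^1; use weight 2 = 2^1.
2 × 0.4329892900 = 0.8659785800; 0.8659785800 − 0.4783214800 = 0.3876571000
Extrapolated: 0.3876571000 / 1 = 0.3876571000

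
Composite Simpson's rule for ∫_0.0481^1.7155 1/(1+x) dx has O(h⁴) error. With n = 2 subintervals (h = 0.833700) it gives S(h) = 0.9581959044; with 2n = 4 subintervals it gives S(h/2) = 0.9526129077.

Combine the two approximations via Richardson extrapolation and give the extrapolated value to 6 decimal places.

Method order is 4; weight 2^4 = 16.
16*0.9526129077 = 15.2418065232; 15.2418065232 − 0.9581959044 = 14.2836106188
Denominator 16 − 1 = 15.
Result: 0.9522407079
Shift from A(h/2): −0.0003721998.

0.952241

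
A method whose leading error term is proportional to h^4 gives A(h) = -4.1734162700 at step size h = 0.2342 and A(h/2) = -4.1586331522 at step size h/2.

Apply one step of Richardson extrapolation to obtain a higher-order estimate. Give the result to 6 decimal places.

-4.157648

r = 4: numerator weight 16, denominator 15.
16×(-4.1586331522) = -66.5381304352; subtract (-4.1734162700) → -62.3647141652
(-62.3647141652) ÷ 15 = -4.1576476110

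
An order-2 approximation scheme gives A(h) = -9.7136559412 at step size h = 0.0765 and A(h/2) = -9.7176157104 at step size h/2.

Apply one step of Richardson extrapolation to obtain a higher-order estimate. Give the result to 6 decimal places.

-9.718936

r = 2, so 2^r = 4.
4*(-9.7176157104) − (-9.7136559412) = -29.1568069004
Denominator 4 − 1 = 3.
(-29.1568069004) ÷ 3 = -9.7189356335
Correction |R − A(h/2)| = 1.320e-03; gap |A(h/2) − A(h)| = 3.960e-03.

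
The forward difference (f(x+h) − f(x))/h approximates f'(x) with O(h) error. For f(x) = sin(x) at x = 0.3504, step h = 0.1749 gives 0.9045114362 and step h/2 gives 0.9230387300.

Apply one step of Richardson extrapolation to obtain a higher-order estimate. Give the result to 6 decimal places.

Order 1 gives 2^r = 2 and 2^r − 1 = 1.
2·0.9230387300 = 1.8460774600; subtract 0.9045114362 → 0.9415660238
(2·0.9230387300 − 0.9045114362)/(2 − 1) = 0.9415660238
Correction |R − A(h/2)| = 1.853e-02; gap |A(h/2) − A(h)| = 1.853e-02.

0.941566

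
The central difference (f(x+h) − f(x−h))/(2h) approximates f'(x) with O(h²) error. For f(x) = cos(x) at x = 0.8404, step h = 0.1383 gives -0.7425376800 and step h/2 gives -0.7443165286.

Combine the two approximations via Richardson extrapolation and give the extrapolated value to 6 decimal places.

Order 2 gives 2^r = 4 and 2^r − 1 = 3.
4×(-0.7443165286) − (-0.7425376800) = -2.2347284344
(4×(-0.7443165286) − (-0.7425376800))/(4 − 1) = -0.7449094781

-0.744909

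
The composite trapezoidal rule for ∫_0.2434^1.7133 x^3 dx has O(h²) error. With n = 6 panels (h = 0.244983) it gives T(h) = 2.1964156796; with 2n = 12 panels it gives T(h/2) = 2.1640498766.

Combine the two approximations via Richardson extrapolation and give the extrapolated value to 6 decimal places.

Error is O(h^2); halving h shrinks it by 2^2 = 4.
Weighted: 8.6561995064 − 2.1964156796 = 6.4597838268
(4·2.1640498766 − 2.1964156796)/(4 − 1) = 2.1532612756
Gap between inputs: 3.237e-02; correction applied: −0.0107886010.

2.153261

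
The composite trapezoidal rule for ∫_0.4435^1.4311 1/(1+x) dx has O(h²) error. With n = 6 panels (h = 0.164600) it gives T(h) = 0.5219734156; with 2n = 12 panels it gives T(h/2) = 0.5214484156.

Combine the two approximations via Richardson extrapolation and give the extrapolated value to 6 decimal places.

Error is O(h^2); halving h shrinks it by 2^2 = 4.
Difference of the inputs: 0.5214484156 − 0.5219734156 = -0.0005250000
Correction (A(h/2) − A(h))/(4 − 1) = (-0.0005250000)/3 = -0.0001750000
R = 0.5214484156 − 0.0001750000 = 0.5212734156
Correction |R − A(h/2)| = 1.750e-04; gap |A(h/2) − A(h)| = 5.250e-04.

0.521273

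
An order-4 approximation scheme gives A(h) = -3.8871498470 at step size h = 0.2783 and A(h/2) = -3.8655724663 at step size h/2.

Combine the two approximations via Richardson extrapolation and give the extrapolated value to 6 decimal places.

Order 4 gives 2^r = 16 and 2^r − 1 = 15.
Difference of the inputs: -3.8655724663 − (-3.8871498470) = 0.0215773807
Divide by 2^4 − 1 = 15: 0.0215773807/15 = 0.0014384920
R = A(h/2) + (A(h/2) − A(h))/15 = -3.8655724663 + 0.0014384920 = -3.8641339743
Gap between inputs: 2.158e-02; correction applied: +0.0014384920.

-3.864134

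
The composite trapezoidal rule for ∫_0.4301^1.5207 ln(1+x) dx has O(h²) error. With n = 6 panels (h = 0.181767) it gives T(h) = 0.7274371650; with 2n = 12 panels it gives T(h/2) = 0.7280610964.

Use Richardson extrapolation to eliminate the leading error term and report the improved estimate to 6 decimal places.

0.728269

r = 2: numerator weight 4, denominator 3.
Weighted: 2.9122443856 − 0.7274371650 = 2.1848072206
Divide by 2^2 − 1 = 3.
Extrapolated: 2.1848072206 / 3 = 0.7282690735
Correction |R − A(h/2)| = 2.080e-04; gap |A(h/2) − A(h)| = 6.239e-04.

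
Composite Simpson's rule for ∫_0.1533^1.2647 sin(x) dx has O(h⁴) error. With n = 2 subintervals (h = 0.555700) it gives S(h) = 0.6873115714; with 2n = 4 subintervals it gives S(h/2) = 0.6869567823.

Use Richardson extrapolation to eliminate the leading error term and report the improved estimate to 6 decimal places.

0.686933

Error is O(h^4); halving h shrinks it by 2^4 = 16.
16 × 0.6869567823 − 0.6873115714 = 10.3039969454
Extrapolated: 10.3039969454 / 15 = 0.6869331297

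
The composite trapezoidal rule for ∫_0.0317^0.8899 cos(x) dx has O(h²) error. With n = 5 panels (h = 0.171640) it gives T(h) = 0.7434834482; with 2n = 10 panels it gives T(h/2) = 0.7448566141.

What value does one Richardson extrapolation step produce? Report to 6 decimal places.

0.745314

The method has order 2: 2^2 = 4.
Numerator 4·A(h/2) − A(h) = 4·0.7448566141 − 0.7434834482 = 2.2359430082
Denominator 4 − 1 = 3.
(4·0.7448566141 − 0.7434834482)/(4 − 1) = 0.7453143361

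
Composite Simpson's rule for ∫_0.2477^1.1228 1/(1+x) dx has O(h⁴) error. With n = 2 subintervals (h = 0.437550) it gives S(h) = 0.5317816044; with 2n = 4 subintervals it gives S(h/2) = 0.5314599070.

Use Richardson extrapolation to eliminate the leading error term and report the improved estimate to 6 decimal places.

0.531438

r = 4: numerator weight 16, denominator 15.
Difference of the inputs: 0.5314599070 − 0.5317816044 = -0.0003216974
Divide by 2^4 − 1 = 15: (-0.0003216974)/15 = -0.0000214465
R = A(h/2) + (A(h/2) − A(h))/15 = 0.5314599070 − 0.0000214465 = 0.5314384605
Gap between inputs: 3.217e-04; correction applied: −0.0000214465.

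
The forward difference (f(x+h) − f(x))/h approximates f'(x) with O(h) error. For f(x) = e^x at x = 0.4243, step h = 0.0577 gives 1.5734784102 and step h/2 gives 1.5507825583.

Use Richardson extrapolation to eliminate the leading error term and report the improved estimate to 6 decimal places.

The method has order 1: 2^1 = 2.
2^1×A(h/2) = 3.1015651166; minus A(h) gives 1.5280867064.
Divide by 2^1 − 1 = 1.
Result: 1.5280867064
Correction |R − A(h/2)| = 2.270e-02; gap |A(h/2) − A(h)| = 2.270e-02.

1.528087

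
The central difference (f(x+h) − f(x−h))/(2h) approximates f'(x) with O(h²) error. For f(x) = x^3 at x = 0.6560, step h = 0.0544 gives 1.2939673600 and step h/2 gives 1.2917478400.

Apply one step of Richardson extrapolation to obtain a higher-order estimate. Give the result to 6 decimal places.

r = 2: numerator weight 4, denominator 3.
4·1.2917478400 = 5.1669913600; 5.1669913600 − 1.2939673600 = 3.8730240000
Denominator 4 − 1 = 3.
(4·1.2917478400 − 1.2939673600)/(4 − 1) = 1.2910080000

1.291008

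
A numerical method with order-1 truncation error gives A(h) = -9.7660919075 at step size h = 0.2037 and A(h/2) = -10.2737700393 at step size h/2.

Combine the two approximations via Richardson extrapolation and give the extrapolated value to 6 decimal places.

r = 1, so 2^r = 2.
2^1*A(h/2) = -20.5475400786; minus A(h) gives -10.7814481711.
Divide by 2^1 − 1 = 1.
Result: -10.7814481711

-10.781448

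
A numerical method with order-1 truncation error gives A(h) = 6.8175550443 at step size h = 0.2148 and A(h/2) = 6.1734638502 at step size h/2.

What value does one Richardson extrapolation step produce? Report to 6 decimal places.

5.529373

With r = 1 the leading error scales as h^1, so the weight is 2^1 = 2.
Top: 2(6.1734638502) − (6.8175550443) = 5.5293726561
Denominator 2 − 1 = 1.
R = 5.5293726561/1 = 5.5293726561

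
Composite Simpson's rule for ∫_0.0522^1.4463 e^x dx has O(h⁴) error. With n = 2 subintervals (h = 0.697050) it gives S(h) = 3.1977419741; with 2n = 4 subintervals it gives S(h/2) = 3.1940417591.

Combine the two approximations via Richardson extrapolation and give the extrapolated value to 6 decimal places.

Error is O(h^4); halving h shrinks it by 2^4 = 16.
Weighted: 51.1046681456 − 3.1977419741 = 47.9069261715
Denominator 16 − 1 = 15.
So the Richardson estimate is 3.1937950781.

3.193795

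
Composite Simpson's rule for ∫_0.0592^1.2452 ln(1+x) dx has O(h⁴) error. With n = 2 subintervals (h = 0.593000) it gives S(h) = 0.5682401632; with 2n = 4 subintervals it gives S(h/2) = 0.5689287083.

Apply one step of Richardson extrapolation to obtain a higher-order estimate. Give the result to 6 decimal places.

0.568975

Error is O(h^4); halving h shrinks it by 2^4 = 16.
Weighted: 9.1028593328 − 0.5682401632 = 8.5346191696
8.5346191696 ÷ 15 = 0.5689746113
Correction |R − A(h/2)| = 4.590e-05; gap |A(h/2) − A(h)| = 6.885e-04.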